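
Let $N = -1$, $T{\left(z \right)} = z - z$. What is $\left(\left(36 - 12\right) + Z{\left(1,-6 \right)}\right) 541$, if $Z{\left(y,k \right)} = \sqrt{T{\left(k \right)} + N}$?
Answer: $12984 + 541 i \approx 12984.0 + 541.0 i$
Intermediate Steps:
$T{\left(z \right)} = 0$
$Z{\left(y,k \right)} = i$ ($Z{\left(y,k \right)} = \sqrt{0 - 1} = \sqrt{-1} = i$)
$\left(\left(36 - 12\right) + Z{\left(1,-6 \right)}\right) 541 = \left(\left(36 - 12\right) + i\right) 541 = \left(24 + i\right) 541 = 12984 + 541 i$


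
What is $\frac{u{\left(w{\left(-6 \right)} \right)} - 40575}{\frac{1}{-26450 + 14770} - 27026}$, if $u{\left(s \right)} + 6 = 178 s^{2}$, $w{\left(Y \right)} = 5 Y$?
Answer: $- \frac{465716640}{105221227} \approx -4.4261$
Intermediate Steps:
$u{\left(s \right)} = -6 + 178 s^{2}$
$\frac{u{\left(w{\left(-6 \right)} \right)} - 40575}{\frac{1}{-26450 + 14770} - 27026} = \frac{\left(-6 + 178 \left(5 \left(-6\right)\right)^{2}\right) - 40575}{\frac{1}{-26450 + 14770} - 27026} = \frac{\left(-6 + 178 \left(-30\right)^{2}\right) - 40575}{\frac{1}{-11680} - 27026} = \frac{\left(-6 + 178 \cdot 900\right) - 40575}{- \frac{1}{11680} - 27026} = \frac{\left(-6 + 160200\right) - 40575}{- \frac{315663681}{11680}} = \left(160194 - 40575\right) \left(- \frac{11680}{315663681}\right) = 119619 \left(- \frac{11680}{315663681}\right) = - \frac{465716640}{105221227}$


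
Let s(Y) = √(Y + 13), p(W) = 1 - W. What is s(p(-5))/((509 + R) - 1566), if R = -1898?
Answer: -√19/2955 ≈ -0.0014751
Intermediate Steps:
s(Y) = √(13 + Y)
s(p(-5))/((509 + R) - 1566) = √(13 + (1 - 1*(-5)))/((509 - 1898) - 1566) = √(13 + (1 + 5))/(-1389 - 1566) = √(13 + 6)/(-2955) = √19*(-1/2955) = -√19/2955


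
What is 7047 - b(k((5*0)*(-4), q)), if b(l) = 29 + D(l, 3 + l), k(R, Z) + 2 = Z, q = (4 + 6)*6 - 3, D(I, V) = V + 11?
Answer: 6949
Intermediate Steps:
D(I, V) = 11 + V
q = 57 (q = 10*6 - 3 = 60 - 3 = 57)
k(R, Z) = -2 + Z
b(l) = 43 + l (b(l) = 29 + (11 + (3 + l)) = 29 + (14 + l) = 43 + l)
7047 - b(k((5*0)*(-4), q)) = 7047 - (43 + (-2 + 57)) = 7047 - (43 + 55) = 7047 - 1*98 = 7047 - 98 = 6949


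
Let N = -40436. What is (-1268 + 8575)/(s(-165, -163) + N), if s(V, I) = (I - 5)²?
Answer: -7307/12212 ≈ -0.59835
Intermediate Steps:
s(V, I) = (-5 + I)²
(-1268 + 8575)/(s(-165, -163) + N) = (-1268 + 8575)/((-5 - 163)² - 40436) = 7307/((-168)² - 40436) = 7307/(28224 - 40436) = 7307/(-12212) = 7307*(-1/12212) = -7307/12212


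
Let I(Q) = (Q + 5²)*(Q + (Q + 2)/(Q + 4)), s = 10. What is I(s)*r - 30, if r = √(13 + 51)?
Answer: 3010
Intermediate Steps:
r = 8 (r = √64 = 8)
I(Q) = (25 + Q)*(Q + (2 + Q)/(4 + Q)) (I(Q) = (Q + 25)*(Q + (2 + Q)/(4 + Q)) = (25 + Q)*(Q + (2 + Q)/(4 + Q)))
I(s)*r - 30 = ((50 + 10³ + 30*10² + 127*10)/(4 + 10))*8 - 30 = ((50 + 1000 + 30*100 + 1270)/14)*8 - 30 = ((50 + 1000 + 3000 + 1270)/14)*8 - 30 = ((1/14)*5320)*8 - 30 = 380*8 - 30 = 3040 - 30 = 3010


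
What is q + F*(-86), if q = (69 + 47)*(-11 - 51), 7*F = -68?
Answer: -44496/7 ≈ -6356.6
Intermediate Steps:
F = -68/7 (F = (1/7)*(-68) = -68/7 ≈ -9.7143)
q = -7192 (q = 116*(-62) = -7192)
q + F*(-86) = -7192 - 68/7*(-86) = -7192 + 5848/7 = -44496/7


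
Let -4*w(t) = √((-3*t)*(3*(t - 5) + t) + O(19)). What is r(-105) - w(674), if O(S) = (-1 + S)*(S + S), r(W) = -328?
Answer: -328 + I*√5420298/4 ≈ -328.0 + 582.04*I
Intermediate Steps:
O(S) = 2*S*(-1 + S) (O(S) = (-1 + S)*(2*S) = 2*S*(-1 + S))
w(t) = -√(684 - 3*t*(-15 + 4*t))/4 (w(t) = -√((-3*t)*(3*(t - 5) + t) + 2*19*(-1 + 19))/4 = -√((-3*t)*(3*(-5 + t) + t) + 2*19*18)/4 = -√((-3*t)*((-15 + 3*t) + t) + 684)/4 = -√((-3*t)*(-15 + 4*t) + 684)/4 = -√(-3*t*(-15 + 4*t) + 684)/4 = -√(684 - 3*t*(-15 + 4*t))/4)
r(-105) - w(674) = -328 - (-1)*√(684 - 12*674² + 45*674)/4 = -328 - (-1)*√(684 - 12*454276 + 30330)/4 = -328 - (-1)*√(684 - 5451312 + 30330)/4 = -328 - (-1)*√(-5420298)/4 = -328 - (-1)*I*√5420298/4 = -328 + I*√5420298/4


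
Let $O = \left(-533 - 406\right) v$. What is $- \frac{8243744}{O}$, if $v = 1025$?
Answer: $\frac{8243744}{962475} \approx 8.5652$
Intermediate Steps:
$O = -962475$ ($O = \left(-533 - 406\right) 1025 = \left(-939\right) 1025 = -962475$)
$- \frac{8243744}{O} = - \frac{8243744}{-962475} = \left(-8243744\right) \left(- \frac{1}{962475}\right) = \frac{8243744}{962475}$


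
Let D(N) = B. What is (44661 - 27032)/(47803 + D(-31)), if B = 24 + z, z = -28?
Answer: 17629/47799 ≈ 0.36882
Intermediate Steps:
B = -4 (B = 24 - 28 = -4)
D(N) = -4
(44661 - 27032)/(47803 + D(-31)) = (44661 - 27032)/(47803 - 4) = 17629/47799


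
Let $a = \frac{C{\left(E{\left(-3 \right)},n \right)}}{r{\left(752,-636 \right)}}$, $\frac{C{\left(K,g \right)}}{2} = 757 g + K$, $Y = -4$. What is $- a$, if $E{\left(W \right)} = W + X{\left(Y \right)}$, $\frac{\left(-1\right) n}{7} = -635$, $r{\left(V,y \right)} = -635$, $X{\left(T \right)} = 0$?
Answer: $\frac{6729724}{635} \approx 10598.0$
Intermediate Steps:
$n = 4445$ ($n = \left(-7\right) \left(-635\right) = 4445$)
$E{\left(W \right)} = W$ ($E{\left(W \right)} = W + 0 = W$)
$C{\left(K,g \right)} = 2 K + 1514 g$ ($C{\left(K,g \right)} = 2 \left(757 g + K\right) = 2 \left(K + 757 g\right) = 2 K + 1514 g$)
$a = - \frac{6729724}{635}$ ($a = \frac{2 \left(-3\right) + 1514 \cdot 4445}{-635} = \left(-6 + 6729730\right) \left(- \frac{1}{635}\right) = 6729724 \left(- \frac{1}{635}\right) = - \frac{6729724}{635} \approx -10598.0$)
$- a = \left(-1\right) \left(- \frac{6729724}{635}\right) = \frac{6729724}{635}$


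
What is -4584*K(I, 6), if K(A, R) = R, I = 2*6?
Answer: -27504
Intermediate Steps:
I = 12
-4584*K(I, 6) = -4584*6 = -2292*12 = -27504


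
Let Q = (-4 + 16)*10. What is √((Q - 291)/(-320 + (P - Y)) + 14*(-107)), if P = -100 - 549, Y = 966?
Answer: I*√69240965/215 ≈ 38.703*I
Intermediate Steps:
P = -649
Q = 120 (Q = 12*10 = 120)
√((Q - 291)/(-320 + (P - Y)) + 14*(-107)) = √((120 - 291)/(-320 + (-649 - 1*966)) + 14*(-107)) = √(-171/(-320 + (-649 - 966)) - 1498) = √(-171/(-320 - 1615) - 1498) = √(-171/(-1935) - 1498) = √(-171*(-1/1935) - 1498) = √(19/215 - 1498) = √(-322051/215) = I*√69240965/215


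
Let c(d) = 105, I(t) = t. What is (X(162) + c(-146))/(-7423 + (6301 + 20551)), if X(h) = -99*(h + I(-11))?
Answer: -14844/19429 ≈ -0.76401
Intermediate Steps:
X(h) = 1089 - 99*h (X(h) = -99*(h - 11) = -99*(-11 + h) = 1089 - 99*h)
(X(162) + c(-146))/(-7423 + (6301 + 20551)) = ((1089 - 99*162) + 105)/(-7423 + (6301 + 20551)) = ((1089 - 16038) + 105)/(-7423 + 26852) = (-14949 + 105)/19429 = -14844*1/19429 = -14844/19429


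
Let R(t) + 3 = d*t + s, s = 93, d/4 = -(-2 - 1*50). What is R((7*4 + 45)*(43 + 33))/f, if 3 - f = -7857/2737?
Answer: 1579350269/8034 ≈ 1.9658e+5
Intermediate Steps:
d = 208 (d = 4*(-(-2 - 1*50)) = 4*(-(-2 - 50)) = 4*(-1*(-52)) = 4*52 = 208)
R(t) = 90 + 208*t (R(t) = -3 + (208*t + 93) = -3 + (93 + 208*t) = 90 + 208*t)
f = 16068/2737 (f = 3 - (-7857)/2737 = 3 - 1*(-7857/2737) = 3 + 7857/2737 = 16068/2737 ≈ 5.8707)
R((7*4 + 45)*(43 + 33))/f = (90 + 208*((7*4 + 45)*(43 + 33)))/(16068/2737) = (90 + 208*((28 + 45)*76))*(2737/16068) = (90 + 208*(73*76))*(2737/16068) = (90 + 208*5548)*(2737/16068) = (90 + 1153984)*(2737/16068) = 1154074*(2737/16068) = 1579350269/8034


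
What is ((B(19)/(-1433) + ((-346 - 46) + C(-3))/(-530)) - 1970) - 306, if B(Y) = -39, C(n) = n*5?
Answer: -1727995339/759490 ≈ -2275.2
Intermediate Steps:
C(n) = 5*n
((B(19)/(-1433) + ((-346 - 46) + C(-3))/(-530)) - 1970) - 306 = ((-39/(-1433) + ((-346 - 46) + 5*(-3))/(-530)) - 1970) - 306 = ((-39*(-1/1433) + (-392 - 15)*(-1/530)) - 1970) - 306 = ((39/1433 - 407*(-1/530)) - 1970) - 306 = ((39/1433 + 407/530) - 1970) - 306 = (603901/759490 - 1970) - 306 = -1495591399/759490 - 306 = -1727995339/759490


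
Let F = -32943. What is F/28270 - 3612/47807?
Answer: -1677017241/1351503890 ≈ -1.2409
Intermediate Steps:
F/28270 - 3612/47807 = -32943/28270 - 3612/47807 = -1677017241/1351503890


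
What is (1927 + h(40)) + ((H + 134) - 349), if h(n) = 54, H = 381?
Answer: 2147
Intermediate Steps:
(1927 + h(40)) + ((H + 134) - 349) = (1927 + 54) + ((381 + 134) - 349) = 1981 + (515 - 349) = 1981 + 166 = 2147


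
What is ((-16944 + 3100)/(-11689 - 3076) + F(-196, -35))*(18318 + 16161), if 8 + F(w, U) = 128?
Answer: 61567219476/14765 ≈ 4.1698e+6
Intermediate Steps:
F(w, U) = 120 (F(w, U) = -8 + 128 = 120)
((-16944 + 3100)/(-11689 - 3076) + F(-196, -35))*(18318 + 16161) = ((-16944 + 3100)/(-11689 - 3076) + 120)*(18318 + 16161) = (-13844/(-14765) + 120)*34479 = (-13844*(-1/14765) + 120)*34479 = (13844/14765 + 120)*34479 = (1785644/14765)*34479 = 61567219476/14765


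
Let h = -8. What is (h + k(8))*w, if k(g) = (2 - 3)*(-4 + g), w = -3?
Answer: 36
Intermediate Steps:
k(g) = 4 - g (k(g) = -(-4 + g) = 4 - g)
(h + k(8))*w = (-8 + (4 - 1*8))*(-3) = (-8 + (4 - 8))*(-3) = (-8 - 4)*(-3) = -12*(-3) = 36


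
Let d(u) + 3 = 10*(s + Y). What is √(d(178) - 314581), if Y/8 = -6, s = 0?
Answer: 2*I*√78766 ≈ 561.31*I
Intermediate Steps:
Y = -48 (Y = 8*(-6) = -48)
d(u) = -483 (d(u) = -3 + 10*(0 - 48) = -3 + 10*(-48) = -3 - 480 = -483)
√(d(178) - 314581) = √(-483 - 314581) = √(-315064) = 2*I*√78766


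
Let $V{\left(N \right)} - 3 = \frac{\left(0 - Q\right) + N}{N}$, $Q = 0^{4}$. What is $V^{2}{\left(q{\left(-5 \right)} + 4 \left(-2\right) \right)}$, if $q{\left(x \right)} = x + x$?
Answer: $16$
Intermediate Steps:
$q{\left(x \right)} = 2 x$
$Q = 0$
$V{\left(N \right)} = 4$ ($V{\left(N \right)} = 3 + \frac{\left(0 - 0\right) + N}{N} = 3 + \frac{\left(0 + 0\right) + N}{N} = 3 + \frac{0 + N}{N} = 3 + \frac{N}{N} = 3 + 1 = 4$)
$V^{2}{\left(q{\left(-5 \right)} + 4 \left(-2\right) \right)} = 4^{2} = 16$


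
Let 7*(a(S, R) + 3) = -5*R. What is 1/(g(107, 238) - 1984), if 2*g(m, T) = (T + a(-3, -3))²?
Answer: 49/1280584 ≈ 3.8264e-5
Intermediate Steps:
a(S, R) = -3 - 5*R/7 (a(S, R) = -3 + (-5*R)/7 = -3 - 5*R/7)
g(m, T) = (-6/7 + T)²/2 (g(m, T) = (T + (-3 - 5/7*(-3)))²/2 = (T + (-3 + 15/7))²/2 = (T - 6/7)²/2 = (-6/7 + T)²/2)
1/(g(107, 238) - 1984) = 1/((-6 + 7*238)²/98 - 1984) = 1/((-6 + 1666)²/98 - 1984) = 1/((1/98)*1660² - 1984) = 1/((1/98)*2755600 - 1984) = 1/(1377800/49 - 1984) = 1/(1280584/49) = 49/1280584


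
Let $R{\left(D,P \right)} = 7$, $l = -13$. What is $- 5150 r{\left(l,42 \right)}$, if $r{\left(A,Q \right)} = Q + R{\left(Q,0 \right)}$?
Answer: $-252350$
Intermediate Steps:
$r{\left(A,Q \right)} = 7 + Q$ ($r{\left(A,Q \right)} = Q + 7 = 7 + Q$)
$- 5150 r{\left(l,42 \right)} = - 5150 \left(7 + 42\right) = \left(-5150\right) 49 = -252350$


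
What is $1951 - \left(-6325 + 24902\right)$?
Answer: $-16626$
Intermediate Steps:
$1951 - \left(-6325 + 24902\right) = 1951 - 18577 = -16626$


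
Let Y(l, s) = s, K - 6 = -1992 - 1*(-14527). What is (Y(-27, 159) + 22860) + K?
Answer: 35560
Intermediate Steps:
K = 12541 (K = 6 + (-1992 - 1*(-14527)) = 6 + (-1992 + 14527) = 6 + 12535 = 12541)
(Y(-27, 159) + 22860) + K = (159 + 22860) + 12541 = 23019 + 12541 = 35560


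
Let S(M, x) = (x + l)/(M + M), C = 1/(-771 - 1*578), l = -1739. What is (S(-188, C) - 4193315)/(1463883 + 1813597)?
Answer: -132934228853/103901032220 ≈ -1.2794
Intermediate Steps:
C = -1/1349 (C = 1/(-771 - 578) = 1/(-1349) = -1/1349 ≈ -0.00074129)
S(M, x) = (-1739 + x)/(2*M) (S(M, x) = (x - 1739)/(M + M) = (-1739 + x)/((2*M)) = (-1739 + x)*(1/(2*M)) = (-1739 + x)/(2*M))
(S(-188, C) - 4193315)/(1463883 + 1813597) = ((1/2)*(-1739 - 1/1349)/(-188) - 4193315)/(1463883 + 1813597) = ((1/2)*(-1/188)*(-2345912/1349) - 4193315)/3277480 = (293239/63403 - 4193315)*(1/3277480) = -265868457706/63403*1/3277480 = -132934228853/103901032220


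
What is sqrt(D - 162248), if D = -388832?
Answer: 2*I*sqrt(137770) ≈ 742.35*I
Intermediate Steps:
sqrt(D - 162248) = sqrt(-388832 - 162248) = sqrt(-551080) = 2*I*sqrt(137770)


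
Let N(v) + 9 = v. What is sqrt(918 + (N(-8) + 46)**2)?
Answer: sqrt(1759) ≈ 41.940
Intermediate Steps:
N(v) = -9 + v
sqrt(918 + (N(-8) + 46)**2) = sqrt(918 + ((-9 - 8) + 46)**2) = sqrt(918 + (-17 + 46)**2) = sqrt(918 + 29**2) = sqrt(918 + 841) = sqrt(1759)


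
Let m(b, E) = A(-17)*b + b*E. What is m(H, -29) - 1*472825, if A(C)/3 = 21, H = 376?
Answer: -460041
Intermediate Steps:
A(C) = 63 (A(C) = 3*21 = 63)
m(b, E) = 63*b + E*b (m(b, E) = 63*b + b*E = 63*b + E*b)
m(H, -29) - 1*472825 = 376*(63 - 29) - 1*472825 = 376*34 - 472825 = 12784 - 472825 = -460041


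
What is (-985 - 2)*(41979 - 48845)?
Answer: 6776742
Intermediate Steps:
(-985 - 2)*(41979 - 48845) = -987*(-6866) = 6776742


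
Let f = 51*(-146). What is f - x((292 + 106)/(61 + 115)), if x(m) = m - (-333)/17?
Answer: -11171903/1496 ≈ -7467.9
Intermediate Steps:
x(m) = 333/17 + m (x(m) = m - (-333)/17 = m - 1*(-333/17) = m + 333/17 = 333/17 + m)
f = -7446
f - x((292 + 106)/(61 + 115)) = -7446 - (333/17 + (292 + 106)/(61 + 115)) = -7446 - (333/17 + 398/176) = -7446 - (333/17 + 398*(1/176)) = -7446 - (333/17 + 199/88) = -7446 - 1*32687/1496 = -7446 - 32687/1496 = -11171903/1496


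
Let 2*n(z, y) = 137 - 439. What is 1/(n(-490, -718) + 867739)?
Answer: 1/867588 ≈ 1.1526e-6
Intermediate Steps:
n(z, y) = -151 (n(z, y) = (137 - 439)/2 = (1/2)*(-302) = -151)
1/(n(-490, -718) + 867739) = 1/(-151 + 867739) = 1/867588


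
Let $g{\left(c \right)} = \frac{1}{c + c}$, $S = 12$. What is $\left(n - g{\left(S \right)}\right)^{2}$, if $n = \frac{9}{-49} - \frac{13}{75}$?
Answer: $\frac{15264649}{96040000} \approx 0.15894$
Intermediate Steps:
$n = - \frac{1312}{3675}$ ($n = 9 \left(- \frac{1}{49}\right) - \frac{13}{75} = - \frac{9}{49} - \frac{13}{75} = - \frac{1312}{3675} \approx -0.35701$)
$g{\left(c \right)} = \frac{1}{2 c}$
$\left(n - g{\left(S \right)}\right)^{2} = \left(- \frac{1312}{3675} - \frac{1}{2 \cdot 12}\right)^{2} = \left(- \frac{1312}{3675} - \frac{1}{2} \cdot \frac{1}{12}\right)^{2} = \left(- \frac{1312}{3675} - \frac{1}{24}\right)^{2} = \left(- \frac{3907}{9800}\right)^{2} = \frac{15264649}{96040000}$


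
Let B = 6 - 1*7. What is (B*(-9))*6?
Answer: 54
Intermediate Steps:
B = -1 (B = 6 - 7 = -1)
(B*(-9))*6 = -1*(-9)*6 = 9*6 = 54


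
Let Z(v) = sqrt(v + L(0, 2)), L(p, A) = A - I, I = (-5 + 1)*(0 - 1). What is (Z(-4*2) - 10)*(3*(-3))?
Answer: 90 - 9*I*sqrt(10) ≈ 90.0 - 28.461*I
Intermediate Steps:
I = 4 (I = -4*(-1) = 4)
L(p, A) = -4 + A (L(p, A) = A - 1*4 = A - 4 = -4 + A)
Z(v) = sqrt(-2 + v) (Z(v) = sqrt(v + (-4 + 2)) = sqrt(v - 2) = sqrt(-2 + v))
(Z(-4*2) - 10)*(3*(-3)) = (sqrt(-2 - 4*2) - 10)*(3*(-3)) = (sqrt(-2 - 8) - 10)*(-9) = (sqrt(-10) - 10)*(-9) = (I*sqrt(10) - 10)*(-9) = (-10 + I*sqrt(10))*(-9) = 90 - 9*I*sqrt(10)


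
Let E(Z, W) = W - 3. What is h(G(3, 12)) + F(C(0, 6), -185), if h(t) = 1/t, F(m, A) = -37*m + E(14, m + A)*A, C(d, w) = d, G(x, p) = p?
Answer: 417361/12 ≈ 34780.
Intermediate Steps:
E(Z, W) = -3 + W
F(m, A) = -37*m + A*(-3 + A + m) (F(m, A) = -37*m + (-3 + (m + A))*A = -37*m + (-3 + (A + m))*A = -37*m + (-3 + A + m)*A = -37*m + A*(-3 + A + m))
h(G(3, 12)) + F(C(0, 6), -185) = 1/12 + (-37*0 - 185*(-3 - 185 + 0)) = 1/12 + (0 - 185*(-188)) = 1/12 + (0 + 34780) = 1/12 + 34780 = 417361/12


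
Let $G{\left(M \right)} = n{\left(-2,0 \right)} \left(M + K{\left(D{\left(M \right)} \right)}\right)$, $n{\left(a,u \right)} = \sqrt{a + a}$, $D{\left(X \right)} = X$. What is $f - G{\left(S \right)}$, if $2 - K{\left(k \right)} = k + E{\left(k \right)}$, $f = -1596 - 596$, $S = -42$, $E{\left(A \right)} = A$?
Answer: $-2192 - 88 i \approx -2192.0 - 88.0 i$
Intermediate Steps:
$f = -2192$ ($f = -1596 - 596 = -2192$)
$n{\left(a,u \right)} = \sqrt{2} \sqrt{a}$ ($n{\left(a,u \right)} = \sqrt{2 a} = \sqrt{2} \sqrt{a}$)
$K{\left(k \right)} = 2 - 2 k$ ($K{\left(k \right)} = 2 - \left(k + k\right) = 2 - 2 k$)
$G{\left(M \right)} = 2 i \left(2 - M\right)$ ($G{\left(M \right)} = \sqrt{2} \sqrt{-2} \left(M - \left(-2 + 2 M\right)\right) = \sqrt{2} i \sqrt{2} \left(2 - M\right) = 2 i \left(2 - M\right)$)
$f - G{\left(S \right)} = -2192 - 2 i \left(2 - -42\right) = -2192 - 2 i \left(2 + 42\right) = -2192 - 2 i 44 = -2192 - 88 i$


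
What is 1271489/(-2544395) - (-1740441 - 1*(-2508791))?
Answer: -1954987169739/2544395 ≈ -7.6835e+5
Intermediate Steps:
1271489/(-2544395) - (-1740441 - 1*(-2508791)) = 1271489*(-1/2544395) - (-1740441 + 2508791) = -1271489/2544395 - 1*768350 = -1271489/2544395 - 768350 = -1954987169739/2544395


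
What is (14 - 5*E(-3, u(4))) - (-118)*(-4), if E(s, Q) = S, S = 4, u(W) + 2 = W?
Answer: -478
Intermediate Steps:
u(W) = -2 + W
E(s, Q) = 4
(14 - 5*E(-3, u(4))) - (-118)*(-4) = (14 - 5*4) - (-118)*(-4) = (14 - 20) - 1*472 = -6 - 472 = -478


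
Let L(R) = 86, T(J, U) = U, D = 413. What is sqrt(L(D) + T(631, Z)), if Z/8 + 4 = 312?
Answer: 5*sqrt(102) ≈ 50.497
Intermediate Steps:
Z = 2464 (Z = -32 + 8*312 = -32 + 2496 = 2464)
sqrt(L(D) + T(631, Z)) = sqrt(86 + 2464) = sqrt(2550) = 5*sqrt(102)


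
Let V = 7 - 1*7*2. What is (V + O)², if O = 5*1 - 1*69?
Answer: 5041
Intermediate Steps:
O = -64 (O = 5 - 69 = -64)
V = -7 (V = 7 - 7*2 = 7 - 14 = -7)
(V + O)² = (-7 - 64)² = (-71)² = 5041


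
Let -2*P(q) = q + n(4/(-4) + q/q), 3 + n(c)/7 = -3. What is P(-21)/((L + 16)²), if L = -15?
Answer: 63/2 ≈ 31.500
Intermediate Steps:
n(c) = -42 (n(c) = -21 + 7*(-3) = -21 - 21 = -42)
P(q) = 21 - q/2 (P(q) = -(q - 42)/2 = -(-42 + q)/2 = 21 - q/2)
P(-21)/((L + 16)²) = (21 - ½*(-21))/((-15 + 16)²) = (21 + 21/2)/(1²) = (63/2)/1 = (63/2)*1 = 63/2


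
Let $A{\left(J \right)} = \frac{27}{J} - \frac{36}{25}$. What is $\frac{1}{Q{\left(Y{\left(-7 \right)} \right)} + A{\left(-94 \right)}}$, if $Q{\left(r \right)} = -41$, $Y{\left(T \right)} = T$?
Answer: $- \frac{2350}{100409} \approx -0.023404$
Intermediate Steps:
$A{\left(J \right)} = - \frac{36}{25} + \frac{27}{J}$ ($A{\left(J \right)} = \frac{27}{J} - \frac{36}{25} = - \frac{36}{25} + \frac{27}{J}$)
$\frac{1}{Q{\left(Y{\left(-7 \right)} \right)} + A{\left(-94 \right)}} = \frac{1}{-41 - \left(\frac{36}{25} - \frac{27}{-94}\right)} = \frac{1}{-41 + \left(- \frac{36}{25} + 27 \left(- \frac{1}{94}\right)\right)} = \frac{1}{-41 - \frac{4059}{2350}} = \frac{1}{- \frac{100409}{2350}} = - \frac{2350}{100409}$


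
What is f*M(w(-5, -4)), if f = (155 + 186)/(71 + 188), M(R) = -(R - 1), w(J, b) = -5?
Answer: 2046/259 ≈ 7.8996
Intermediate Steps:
M(R) = 1 - R (M(R) = -(-1 + R) = 1 - R)
f = 341/259 ≈ 1.3166
f*M(w(-5, -4)) = 341*(1 - 1*(-5))/259 = 341*(1 + 5)/259 = (341/259)*6 = 2046/259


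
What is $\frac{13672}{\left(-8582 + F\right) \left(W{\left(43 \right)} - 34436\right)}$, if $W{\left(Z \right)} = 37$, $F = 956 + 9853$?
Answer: $- \frac{13672}{76606573} \approx -0.00017847$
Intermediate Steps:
$F = 10809$
$\frac{13672}{\left(-8582 + F\right) \left(W{\left(43 \right)} - 34436\right)} = \frac{13672}{\left(-8582 + 10809\right) \left(37 - 34436\right)} = \frac{13672}{2227 \left(-34399\right)} = \frac{13672}{-76606573} = 13672 \left(- \frac{1}{76606573}\right) = - \frac{13672}{76606573}$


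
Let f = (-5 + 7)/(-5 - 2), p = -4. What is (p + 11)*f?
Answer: -2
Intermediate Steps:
f = -2/7 (f = 2/(-7) = 2*(-1/7) = -2/7 ≈ -0.28571)
(p + 11)*f = (-4 + 11)*(-2/7) = 7*(-2/7) = -2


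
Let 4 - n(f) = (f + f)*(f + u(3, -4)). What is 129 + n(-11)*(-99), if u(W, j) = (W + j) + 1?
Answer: 23691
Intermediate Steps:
u(W, j) = 1 + W + j
n(f) = 4 - 2*f² (n(f) = 4 - (f + f)*(f + (1 + 3 - 4)) = 4 - 2*f*(f + 0) = 4 - 2*f*f = 4 - 2*f²)
129 + n(-11)*(-99) = 129 + (4 - 2*(-11)²)*(-99) = 129 + (4 - 2*121)*(-99) = 129 + (4 - 242)*(-99) = 129 - 238*(-99) = 129 + 23562 = 23691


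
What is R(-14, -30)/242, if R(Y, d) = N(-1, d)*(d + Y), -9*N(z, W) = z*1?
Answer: -2/99 ≈ -0.020202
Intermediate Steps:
N(z, W) = -z/9
R(Y, d) = Y/9 + d/9 (R(Y, d) = (-⅑*(-1))*(d + Y) = (Y + d)/9 = Y/9 + d/9)
R(-14, -30)/242 = ((⅑)*(-14) + (⅑)*(-30))/242 = (-14/9 - 10/3)*(1/242) = -44/9*1/242 = -2/99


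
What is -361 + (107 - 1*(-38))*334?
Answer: 48069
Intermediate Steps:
-361 + (107 - 1*(-38))*334 = -361 + (107 + 38)*334 = -361 + 145*334 = -361 + 48430 = 48069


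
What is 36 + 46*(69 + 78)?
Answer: 6798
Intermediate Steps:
36 + 46*(69 + 78) = 36 + 46*147 = 36 + 6762 = 6798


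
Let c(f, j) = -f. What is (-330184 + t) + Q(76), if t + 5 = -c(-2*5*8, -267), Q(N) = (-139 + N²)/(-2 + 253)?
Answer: -82891882/251 ≈ -3.3025e+5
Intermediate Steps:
Q(N) = -139/251 + N²/251 (Q(N) = (-139 + N²)/251 = (-139 + N²)*(1/251) = -139/251 + N²/251)
t = -85 (t = -5 - (-1)*-2*5*8 = -5 - (-1)*(-10*8) = -5 - (-1)*(-80) = -5 - 1*80 = -5 - 80 = -85)
(-330184 + t) + Q(76) = (-330184 - 85) + (-139/251 + (1/251)*76²) = -330269 + (-139/251 + (1/251)*5776) = -330269 + (-139/251 + 5776/251) = -330269 + 5637/251 = -82891882/251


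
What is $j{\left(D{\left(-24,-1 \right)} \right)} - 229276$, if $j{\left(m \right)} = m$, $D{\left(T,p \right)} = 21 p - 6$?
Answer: $-229303$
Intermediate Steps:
$D{\left(T,p \right)} = -6 + 21 p$
$j{\left(D{\left(-24,-1 \right)} \right)} - 229276 = \left(-6 + 21 \left(-1\right)\right) - 229276 = \left(-6 - 21\right) - 229276 = -27 - 229276 = -229303$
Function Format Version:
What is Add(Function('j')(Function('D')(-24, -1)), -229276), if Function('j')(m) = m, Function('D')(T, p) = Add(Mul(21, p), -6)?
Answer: -229303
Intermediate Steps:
Function('D')(T, p) = Add(-6, Mul(21, p))
Add(Function('j')(Function('D')(-24, -1)), -229276) = Add(Add(-6, Mul(21, -1)), -229276) = Add(Add(-6, -21), -229276) = Add(-27, -229276) = -229303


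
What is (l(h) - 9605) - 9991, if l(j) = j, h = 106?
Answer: -19490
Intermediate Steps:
(l(h) - 9605) - 9991 = (106 - 9605) - 9991 = -9499 - 9991 = -19490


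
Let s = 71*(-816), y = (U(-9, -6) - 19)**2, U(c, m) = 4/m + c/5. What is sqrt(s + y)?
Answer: 2*I*sqrt(3232979)/15 ≈ 239.74*I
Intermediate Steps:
U(c, m) = 4/m + c/5 (U(c, m) = 4/m + c*(1/5) = 4/m + c/5)
y = 103684/225 (y = ((4/(-6) + (1/5)*(-9)) - 19)**2 = ((4*(-1/6) - 9/5) - 19)**2 = ((-2/3 - 9/5) - 19)**2 = (-37/15 - 19)**2 = (-322/15)**2 = 103684/225 ≈ 460.82)
s = -57936
sqrt(s + y) = sqrt(-57936 + 103684/225) = sqrt(-12931916/225) = 2*I*sqrt(3232979)/15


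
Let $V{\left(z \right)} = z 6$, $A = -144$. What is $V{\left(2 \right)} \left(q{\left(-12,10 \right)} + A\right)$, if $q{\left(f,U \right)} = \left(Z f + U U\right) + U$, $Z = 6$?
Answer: $-1272$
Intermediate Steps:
$q{\left(f,U \right)} = U + U^{2} + 6 f$ ($q{\left(f,U \right)} = \left(6 f + U U\right) + U = \left(6 f + U^{2}\right) + U = \left(U^{2} + 6 f\right) + U = U + U^{2} + 6 f$)
$V{\left(z \right)} = 6 z$
$V{\left(2 \right)} \left(q{\left(-12,10 \right)} + A\right) = 6 \cdot 2 \left(\left(10 + 10^{2} + 6 \left(-12\right)\right) - 144\right) = 12 \left(\left(10 + 100 - 72\right) - 144\right) = 12 \left(38 - 144\right) = 12 \left(-106\right) = -1272$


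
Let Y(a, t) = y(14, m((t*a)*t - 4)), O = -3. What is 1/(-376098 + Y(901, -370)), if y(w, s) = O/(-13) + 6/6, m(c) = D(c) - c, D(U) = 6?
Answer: -13/4889258 ≈ -2.6589e-6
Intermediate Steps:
m(c) = 6 - c
y(w, s) = 16/13 (y(w, s) = -3/(-13) + 6/6 = -3*(-1/13) + 6*(1/6) = 3/13 + 1 = 16/13)
Y(a, t) = 16/13
1/(-376098 + Y(901, -370)) = 1/(-376098 + 16/13) = 1/(-4889258/13) = -13/4889258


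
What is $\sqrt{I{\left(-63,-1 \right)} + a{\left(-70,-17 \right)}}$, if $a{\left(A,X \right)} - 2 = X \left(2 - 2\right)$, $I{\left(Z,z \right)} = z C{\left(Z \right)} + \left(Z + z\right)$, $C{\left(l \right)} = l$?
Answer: $1$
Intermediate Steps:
$I{\left(Z,z \right)} = Z + z + Z z$ ($I{\left(Z,z \right)} = z Z + \left(Z + z\right) = Z z + \left(Z + z\right) = Z + z + Z z$)
$a{\left(A,X \right)} = 2$ ($a{\left(A,X \right)} = 2 + X \left(2 - 2\right) = 2 + X 0 = 2 + 0 = 2$)
$\sqrt{I{\left(-63,-1 \right)} + a{\left(-70,-17 \right)}} = \sqrt{\left(-63 - 1 - -63\right) + 2} = \sqrt{\left(-63 - 1 + 63\right) + 2} = \sqrt{-1 + 2} = \sqrt{1} = 1$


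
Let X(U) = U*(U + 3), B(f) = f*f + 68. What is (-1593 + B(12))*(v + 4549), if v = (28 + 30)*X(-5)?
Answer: -7083149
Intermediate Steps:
B(f) = 68 + f² (B(f) = f² + 68 = 68 + f²)
X(U) = U*(3 + U)
v = 580 (v = (28 + 30)*(-5*(3 - 5)) = 58*(-5*(-2)) = 58*10 = 580)
(-1593 + B(12))*(v + 4549) = (-1593 + (68 + 12²))*(580 + 4549) = (-1593 + (68 + 144))*5129 = (-1593 + 212)*5129 = -1381*5129 = -7083149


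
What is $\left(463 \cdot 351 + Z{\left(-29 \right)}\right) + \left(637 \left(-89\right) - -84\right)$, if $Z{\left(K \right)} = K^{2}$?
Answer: $106745$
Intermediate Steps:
$\left(463 \cdot 351 + Z{\left(-29 \right)}\right) + \left(637 \left(-89\right) - -84\right) = \left(463 \cdot 351 + \left(-29\right)^{2}\right) + \left(637 \left(-89\right) - -84\right) = \left(162513 + 841\right) + \left(-56693 + 84\right) = 163354 - 56609 = 106745$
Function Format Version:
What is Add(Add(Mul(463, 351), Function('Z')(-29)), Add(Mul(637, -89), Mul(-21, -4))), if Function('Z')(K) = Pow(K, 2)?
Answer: 106745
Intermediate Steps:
Add(Add(Mul(463, 351), Function('Z')(-29)), Add(Mul(637, -89), Mul(-21, -4))) = Add(Add(Mul(463, 351), Pow(-29, 2)), Add(Mul(637, -89), Mul(-21, -4))) = Add(Add(162513, 841), Add(-56693, 84)) = Add(163354, -56609) = 106745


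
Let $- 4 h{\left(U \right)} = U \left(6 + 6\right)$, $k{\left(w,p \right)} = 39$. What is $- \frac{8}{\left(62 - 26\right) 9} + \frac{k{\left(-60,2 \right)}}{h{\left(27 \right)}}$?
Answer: $- \frac{41}{81} \approx -0.50617$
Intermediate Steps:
$h{\left(U \right)} = - 3 U$ ($h{\left(U \right)} = - \frac{U \left(6 + 6\right)}{4} = - \frac{U 12}{4} = - \frac{12 U}{4} = - 3 U$)
$- \frac{8}{\left(62 - 26\right) 9} + \frac{k{\left(-60,2 \right)}}{h{\left(27 \right)}} = - \frac{8}{\left(62 - 26\right) 9} + \frac{39}{\left(-3\right) 27} = - \frac{8}{\left(62 - 26\right) 9} + \frac{39}{-81} = - \frac{8}{36 \cdot 9} + 39 \left(- \frac{1}{81}\right) = - \frac{8}{324} - \frac{13}{27} = \left(-8\right) \frac{1}{324} - \frac{13}{27} = - \frac{2}{81} - \frac{13}{27} = - \frac{41}{81}$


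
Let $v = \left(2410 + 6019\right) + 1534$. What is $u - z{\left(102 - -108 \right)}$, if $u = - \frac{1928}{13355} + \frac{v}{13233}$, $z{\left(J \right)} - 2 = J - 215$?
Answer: $\frac{212574262}{58908905} \approx 3.6085$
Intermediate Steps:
$v = 9963$ ($v = 8429 + 1534 = 9963$)
$z{\left(J \right)} = -213 + J$ ($z{\left(J \right)} = 2 + \left(J - 215\right) = 2 + \left(-215 + J\right) = -213 + J$)
$u = \frac{35847547}{58908905}$ ($u = - \frac{1928}{13355} + \frac{9963}{13233} = \left(-1928\right) \frac{1}{13355} + 9963 \cdot \frac{1}{13233} = - \frac{1928}{13355} + \frac{3321}{4411} = \frac{35847547}{58908905} \approx 0.60853$)
$u - z{\left(102 - -108 \right)} = \frac{35847547}{58908905} - \left(-213 + \left(102 - -108\right)\right) = \frac{35847547}{58908905} - \left(-213 + \left(102 + 108\right)\right) = \frac{35847547}{58908905} - \left(-213 + 210\right) = \frac{35847547}{58908905} - -3 = \frac{35847547}{58908905} + 3 = \frac{212574262}{58908905}$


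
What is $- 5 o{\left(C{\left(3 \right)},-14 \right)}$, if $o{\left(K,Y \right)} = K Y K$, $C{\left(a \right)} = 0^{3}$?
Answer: $0$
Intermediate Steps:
$C{\left(a \right)} = 0$
$o{\left(K,Y \right)} = Y K^{2}$
$- 5 o{\left(C{\left(3 \right)},-14 \right)} = - 5 \left(- 14 \cdot 0^{2}\right) = - 5 \left(\left(-14\right) 0\right) = \left(-5\right) 0 = 0$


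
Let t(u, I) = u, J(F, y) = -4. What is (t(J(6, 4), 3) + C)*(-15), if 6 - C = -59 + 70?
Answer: 135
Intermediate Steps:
C = -5 (C = 6 - (-59 + 70) = 6 - 1*11 = 6 - 11 = -5)
(t(J(6, 4), 3) + C)*(-15) = (-4 - 5)*(-15) = -9*(-15) = 135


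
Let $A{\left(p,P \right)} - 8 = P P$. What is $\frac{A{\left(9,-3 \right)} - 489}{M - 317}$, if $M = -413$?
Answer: $\frac{236}{365} \approx 0.64657$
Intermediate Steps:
$A{\left(p,P \right)} = 8 + P^{2}$ ($A{\left(p,P \right)} = 8 + P P = 8 + P^{2}$)
$\frac{A{\left(9,-3 \right)} - 489}{M - 317} = \frac{\left(8 + \left(-3\right)^{2}\right) - 489}{-413 - 317} = \frac{\left(8 + 9\right) - 489}{-730} = \left(17 - 489\right) \left(- \frac{1}{730}\right) = \left(-472\right) \left(- \frac{1}{730}\right) = \frac{236}{365}$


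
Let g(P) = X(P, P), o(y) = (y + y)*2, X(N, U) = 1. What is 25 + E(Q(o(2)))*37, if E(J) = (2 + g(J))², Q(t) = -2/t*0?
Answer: 358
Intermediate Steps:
o(y) = 4*y (o(y) = (2*y)*2 = 4*y)
g(P) = 1
Q(t) = 0
E(J) = 9 (E(J) = (2 + 1)² = 3² = 9)
25 + E(Q(o(2)))*37 = 25 + 9*37 = 25 + 333 = 358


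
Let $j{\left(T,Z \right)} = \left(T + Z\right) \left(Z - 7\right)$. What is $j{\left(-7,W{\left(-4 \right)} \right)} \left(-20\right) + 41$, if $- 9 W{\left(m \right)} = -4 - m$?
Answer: $-939$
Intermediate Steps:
$W{\left(m \right)} = \frac{4}{9} + \frac{m}{9}$ ($W{\left(m \right)} = - \frac{-4 - m}{9} = \frac{4}{9} + \frac{m}{9}$)
$j{\left(T,Z \right)} = \left(-7 + Z\right) \left(T + Z\right)$ ($j{\left(T,Z \right)} = \left(T + Z\right) \left(-7 + Z\right) = \left(-7 + Z\right) \left(T + Z\right)$)
$j{\left(-7,W{\left(-4 \right)} \right)} \left(-20\right) + 41 = \left(\left(\frac{4}{9} + \frac{1}{9} \left(-4\right)\right)^{2} - -49 - 7 \left(\frac{4}{9} + \frac{1}{9} \left(-4\right)\right) - 7 \left(\frac{4}{9} + \frac{1}{9} \left(-4\right)\right)\right) \left(-20\right) + 41 = \left(\left(\frac{4}{9} - \frac{4}{9}\right)^{2} + 49 - 7 \left(\frac{4}{9} - \frac{4}{9}\right) - 7 \left(\frac{4}{9} - \frac{4}{9}\right)\right) \left(-20\right) + 41 = \left(0^{2} + 49 - 0 - 0\right) \left(-20\right) + 41 = \left(0 + 49 + 0 + 0\right) \left(-20\right) + 41 = 49 \left(-20\right) + 41 = -980 + 41 = -939$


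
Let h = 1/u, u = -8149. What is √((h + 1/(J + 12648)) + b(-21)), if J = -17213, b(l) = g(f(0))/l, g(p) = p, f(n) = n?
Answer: I*√472963152090/37200185 ≈ 0.018487*I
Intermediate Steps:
b(l) = 0 (b(l) = 0/l = 0)
h = -1/8149 (h = 1/(-8149) = -1/8149 ≈ -0.00012271)
√((h + 1/(J + 12648)) + b(-21)) = √((-1/8149 + 1/(-17213 + 12648)) + 0) = √((-1/8149 + 1/(-4565)) + 0) = √((-1/8149 - 1/4565) + 0) = √(-12714/37200185 + 0) = √(-12714/37200185) = I*√472963152090/37200185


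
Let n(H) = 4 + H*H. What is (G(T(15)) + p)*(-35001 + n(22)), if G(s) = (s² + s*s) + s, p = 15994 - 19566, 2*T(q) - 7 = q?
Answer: 114548647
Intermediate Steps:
T(q) = 7/2 + q/2
n(H) = 4 + H²
p = -3572
G(s) = s + 2*s² (G(s) = (s² + s²) + s = 2*s² + s = s + 2*s²)
(G(T(15)) + p)*(-35001 + n(22)) = ((7/2 + (½)*15)*(1 + 2*(7/2 + (½)*15)) - 3572)*(-35001 + (4 + 22²)) = ((7/2 + 15/2)*(1 + 2*(7/2 + 15/2)) - 3572)*(-35001 + (4 + 484)) = (11*(1 + 2*11) - 3572)*(-35001 + 488) = (11*(1 + 22) - 3572)*(-34513) = (11*23 - 3572)*(-34513) = (253 - 3572)*(-34513) = -3319*(-34513) = 114548647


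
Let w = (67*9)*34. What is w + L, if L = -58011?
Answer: -37509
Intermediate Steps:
w = 20502 (w = 603*34 = 20502)
w + L = 20502 - 58011 = -37509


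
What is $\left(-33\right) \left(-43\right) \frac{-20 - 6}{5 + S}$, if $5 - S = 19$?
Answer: $\frac{12298}{3} \approx 4099.3$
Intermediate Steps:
$S = -14$ ($S = 5 - 19 = -14$)
$\left(-33\right) \left(-43\right) \frac{-20 - 6}{5 + S} = \left(-33\right) \left(-43\right) \frac{-20 - 6}{5 - 14} = 1419 \left(- \frac{26}{-9}\right) = 1419 \left(\left(-26\right) \left(- \frac{1}{9}\right)\right) = 1419 \cdot \frac{26}{9} = \frac{12298}{3}$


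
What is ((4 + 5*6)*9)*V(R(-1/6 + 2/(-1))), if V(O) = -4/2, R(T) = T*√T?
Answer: -612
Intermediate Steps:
R(T) = T^(3/2)
V(O) = -2 (V(O) = -4*½ = -2)
((4 + 5*6)*9)*V(R(-1/6 + 2/(-1))) = ((4 + 5*6)*9)*(-2) = ((4 + 30)*9)*(-2) = (34*9)*(-2) = 306*(-2) = -612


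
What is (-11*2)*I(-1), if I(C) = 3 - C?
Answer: -88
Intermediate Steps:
(-11*2)*I(-1) = (-11*2)*(3 - 1*(-1)) = -22*(3 + 1) = -22*4 = -88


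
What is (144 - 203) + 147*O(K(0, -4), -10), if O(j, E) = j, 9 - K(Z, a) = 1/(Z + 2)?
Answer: 2381/2 ≈ 1190.5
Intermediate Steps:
K(Z, a) = 9 - 1/(2 + Z) (K(Z, a) = 9 - 1/(Z + 2) = 9 - 1/(2 + Z))
(144 - 203) + 147*O(K(0, -4), -10) = (144 - 203) + 147*((17 + 9*0)/(2 + 0)) = -59 + 147*((17 + 0)/2) = -59 + 147*((½)*17) = -59 + 147*(17/2) = -59 + 2499/2 = 2381/2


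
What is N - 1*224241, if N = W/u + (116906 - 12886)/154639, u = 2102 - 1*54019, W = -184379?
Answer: -1800260953825562/8028392963 ≈ -2.2424e+5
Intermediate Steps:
u = -51917 (u = 2102 - 54019 = -51917)
N = 33912590521/8028392963 (N = -184379/(-51917) + (116906 - 12886)/154639 = -184379*(-1/51917) + 104020*(1/154639) = 184379/51917 + 104020/154639 = 33912590521/8028392963 ≈ 4.2241)
N - 1*224241 = 33912590521/8028392963 - 1*224241 = 33912590521/8028392963 - 224241 = -1800260953825562/8028392963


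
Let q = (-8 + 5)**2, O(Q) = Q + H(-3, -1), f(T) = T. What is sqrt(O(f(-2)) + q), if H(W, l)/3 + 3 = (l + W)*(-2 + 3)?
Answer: I*sqrt(14) ≈ 3.7417*I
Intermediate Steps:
H(W, l) = -9 + 3*W + 3*l (H(W, l) = -9 + 3*((l + W)*(-2 + 3)) = -9 + 3*((W + l)*1) = -9 + 3*(W + l) = -9 + (3*W + 3*l) = -9 + 3*W + 3*l)
O(Q) = -21 + Q (O(Q) = Q + (-9 + 3*(-3) + 3*(-1)) = Q + (-9 - 9 - 3) = Q - 21 = -21 + Q)
q = 9 (q = (-3)**2 = 9)
sqrt(O(f(-2)) + q) = sqrt((-21 - 2) + 9) = sqrt(-23 + 9) = sqrt(-14) = I*sqrt(14)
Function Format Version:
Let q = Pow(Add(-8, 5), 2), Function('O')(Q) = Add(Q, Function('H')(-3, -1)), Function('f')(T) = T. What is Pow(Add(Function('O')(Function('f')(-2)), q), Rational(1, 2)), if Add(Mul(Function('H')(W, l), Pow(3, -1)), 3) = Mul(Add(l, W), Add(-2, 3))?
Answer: Mul(I, Pow(14, Rational(1, 2))) ≈ Mul(3.7417, I)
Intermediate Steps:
Function('H')(W, l) = Add(-9, Mul(3, W), Mul(3, l)) (Function('H')(W, l) = Add(-9, Mul(3, Mul(Add(l, W), Add(-2, 3)))) = Add(-9, Mul(3, Mul(Add(W, l), 1))) = Add(-9, Mul(3, Add(W, l))) = Add(-9, Add(Mul(3, W), Mul(3, l))) = Add(-9, Mul(3, W), Mul(3, l)))
Function('O')(Q) = Add(-21, Q) (Function('O')(Q) = Add(Q, Add(-9, Mul(3, -3), Mul(3, -1))) = Add(Q, Add(-9, -9, -3)) = Add(Q, -21) = Add(-21, Q))
q = 9 (q = Pow(-3, 2) = 9)
Pow(Add(Function('O')(Function('f')(-2)), q), Rational(1, 2)) = Pow(Add(Add(-21, -2), 9), Rational(1, 2)) = Pow(Add(-23, 9), Rational(1, 2)) = Pow(-14, Rational(1, 2)) = Mul(I, Pow(14, Rational(1, 2)))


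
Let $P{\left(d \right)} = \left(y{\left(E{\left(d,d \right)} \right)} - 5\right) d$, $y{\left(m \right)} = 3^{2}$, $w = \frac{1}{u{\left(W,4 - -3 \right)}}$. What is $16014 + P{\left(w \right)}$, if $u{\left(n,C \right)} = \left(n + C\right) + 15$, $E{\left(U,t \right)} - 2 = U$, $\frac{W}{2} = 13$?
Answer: $\frac{192169}{12} \approx 16014.0$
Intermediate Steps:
$W = 26$ ($W = 2 \cdot 13 = 26$)
$E{\left(U,t \right)} = 2 + U$
$u{\left(n,C \right)} = 15 + C + n$ ($u{\left(n,C \right)} = \left(C + n\right) + 15 = 15 + C + n$)
$w = \frac{1}{48}$ ($w = \frac{1}{15 + \left(4 - -3\right) + 26} = \frac{1}{15 + \left(4 + 3\right) + 26} = \frac{1}{15 + 7 + 26} = \frac{1}{48} \approx 0.020833$)
$y{\left(m \right)} = 9$
$P{\left(d \right)} = 4 d$ ($P{\left(d \right)} = \left(9 - 5\right) d = 4 d$)
$16014 + P{\left(w \right)} = 16014 + 4 \cdot \frac{1}{48} = 16014 + \frac{1}{12} = \frac{192169}{12}$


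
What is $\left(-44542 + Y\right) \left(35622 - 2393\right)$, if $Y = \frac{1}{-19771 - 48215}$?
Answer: $- \frac{100625134851577}{67986} \approx -1.4801 \cdot 10^{9}$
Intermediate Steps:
$Y = - \frac{1}{67986}$ ($Y = \frac{1}{-67986} = - \frac{1}{67986} \approx -1.4709 \cdot 10^{-5}$)
$\left(-44542 + Y\right) \left(35622 - 2393\right) = \left(-44542 - \frac{1}{67986}\right) \left(35622 - 2393\right) = \left(- \frac{3028232413}{67986}\right) 33229 = - \frac{100625134851577}{67986}$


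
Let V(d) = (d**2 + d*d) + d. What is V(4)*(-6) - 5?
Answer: -221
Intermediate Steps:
V(d) = d + 2*d**2 (V(d) = (d**2 + d**2) + d = 2*d**2 + d = d + 2*d**2)
V(4)*(-6) - 5 = (4*(1 + 2*4))*(-6) - 5 = (4*(1 + 8))*(-6) - 5 = (4*9)*(-6) - 5 = 36*(-6) - 5 = -216 - 5 = -221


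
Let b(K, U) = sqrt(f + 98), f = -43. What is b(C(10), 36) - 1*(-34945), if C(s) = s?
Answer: 34945 + sqrt(55) ≈ 34952.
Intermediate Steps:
b(K, U) = sqrt(55) (b(K, U) = sqrt(-43 + 98) = sqrt(55))
b(C(10), 36) - 1*(-34945) = sqrt(55) - 1*(-34945) = sqrt(55) + 34945 = 34945 + sqrt(55)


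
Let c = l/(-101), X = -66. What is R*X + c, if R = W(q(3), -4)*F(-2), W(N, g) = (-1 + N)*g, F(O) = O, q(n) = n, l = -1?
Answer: -106655/101 ≈ -1056.0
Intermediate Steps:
c = 1/101 (c = -1/(-101) = -1*(-1/101) = 1/101 ≈ 0.0099010)
W(N, g) = g*(-1 + N)
R = 16 (R = -4*(-1 + 3)*(-2) = -4*2*(-2) = -8*(-2) = 16)
R*X + c = 16*(-66) + 1/101 = -1056 + 1/101 = -106655/101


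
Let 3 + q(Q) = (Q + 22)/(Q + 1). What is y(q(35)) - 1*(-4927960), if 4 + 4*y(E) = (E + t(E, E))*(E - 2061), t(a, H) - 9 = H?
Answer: 1418336479/288 ≈ 4.9248e+6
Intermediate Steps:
q(Q) = -3 + (22 + Q)/(1 + Q) (q(Q) = -3 + (Q + 22)/(Q + 1) = -3 + (22 + Q)/(1 + Q))
t(a, H) = 9 + H
y(E) = -1 + (-2061 + E)*(9 + 2*E)/4 (y(E) = -1 + ((E + (9 + E))*(E - 2061))/4 = -1 + ((9 + 2*E)*(-2061 + E))/4 = -1 + ((-2061 + E)*(9 + 2*E))/4 = -1 + (-2061 + E)*(9 + 2*E)/4)
y(q(35)) - 1*(-4927960) = (-18553/4 + ((19 - 2*35)/(1 + 35))²/2 - 4113*(19 - 2*35)/(4*(1 + 35))) - 1*(-4927960) = (-18553/4 + ((19 - 70)/36)²/2 - 4113*(19 - 70)/(4*36)) + 4927960 = (-18553/4 + ((1/36)*(-51))²/2 - 457*(-51)/16) + 4927960 = (-18553/4 + (-17/12)²/2 - 4113/4*(-17/12)) + 4927960 = (-18553/4 + (½)*(289/144) + 23307/16) + 4927960 = (-18553/4 + 289/288 + 23307/16) + 4927960 = -916001/288 + 4927960 = 1418336479/288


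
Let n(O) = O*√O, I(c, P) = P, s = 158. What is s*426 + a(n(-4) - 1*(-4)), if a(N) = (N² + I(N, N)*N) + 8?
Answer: 67220 - 128*I ≈ 67220.0 - 128.0*I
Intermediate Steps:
n(O) = O^(3/2)
a(N) = 8 + 2*N² (a(N) = (N² + N*N) + 8 = (N² + N²) + 8 = 2*N² + 8 = 8 + 2*N²)
s*426 + a(n(-4) - 1*(-4)) = 158*426 + (8 + 2*((-4)^(3/2) - 1*(-4))²) = 67308 + (8 + 2*(-8*I + 4)²) = 67308 + (8 + 2*(4 - 8*I)²) = 67316 + 2*(4 - 8*I)²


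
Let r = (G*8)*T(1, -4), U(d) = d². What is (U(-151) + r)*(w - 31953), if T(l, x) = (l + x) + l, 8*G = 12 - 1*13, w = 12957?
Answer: -433165788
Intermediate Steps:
G = -⅛ (G = (12 - 1*13)/8 = (12 - 13)/8 = (⅛)*(-1) = -⅛ ≈ -0.12500)
T(l, x) = x + 2*l
r = 2 (r = (-⅛*8)*(-4 + 2*1) = -(-4 + 2) = -1*(-2) = 2)
(U(-151) + r)*(w - 31953) = ((-151)² + 2)*(12957 - 31953) = (22801 + 2)*(-18996) = 22803*(-18996) = -433165788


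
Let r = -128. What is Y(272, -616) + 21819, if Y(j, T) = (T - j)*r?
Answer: 135483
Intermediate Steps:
Y(j, T) = -128*T + 128*j (Y(j, T) = (T - j)*(-128) = -128*T + 128*j)
Y(272, -616) + 21819 = (-128*(-616) + 128*272) + 21819 = (78848 + 34816) + 21819 = 113664 + 21819 = 135483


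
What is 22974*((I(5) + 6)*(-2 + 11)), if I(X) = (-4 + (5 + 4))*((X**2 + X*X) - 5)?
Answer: 47762946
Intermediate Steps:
I(X) = -25 + 10*X**2 (I(X) = (-4 + 9)*((X**2 + X**2) - 5) = 5*(2*X**2 - 5) = 5*(-5 + 2*X**2) = -25 + 10*X**2)
22974*((I(5) + 6)*(-2 + 11)) = 22974*(((-25 + 10*5**2) + 6)*(-2 + 11)) = 22974*(((-25 + 10*25) + 6)*9) = 22974*(((-25 + 250) + 6)*9) = 22974*((225 + 6)*9) = 22974*(231*9) = 22974*2079 = 47762946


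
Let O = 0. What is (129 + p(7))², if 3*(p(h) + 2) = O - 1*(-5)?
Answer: 148996/9 ≈ 16555.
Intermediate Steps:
p(h) = -⅓ (p(h) = -2 + (0 - 1*(-5))/3 = -2 + (0 + 5)/3 = -2 + (⅓)*5 = -2 + 5/3 = -⅓)
(129 + p(7))² = (129 - ⅓)² = (386/3)² = 148996/9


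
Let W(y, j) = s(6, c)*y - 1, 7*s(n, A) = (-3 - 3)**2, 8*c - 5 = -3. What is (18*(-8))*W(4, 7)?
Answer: -19728/7 ≈ -2818.3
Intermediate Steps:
c = 1/4 (c = 5/8 + (1/8)*(-3) = 5/8 - 3/8 = 1/4 ≈ 0.25000)
s(n, A) = 36/7 (s(n, A) = (-3 - 3)**2/7 = (1/7)*(-6)**2 = (1/7)*36 = 36/7)
W(y, j) = -1 + 36*y/7 (W(y, j) = 36*y/7 - 1 = -1 + 36*y/7)
(18*(-8))*W(4, 7) = (18*(-8))*(-1 + (36/7)*4) = -144*(-1 + 144/7) = -144*137/7 = -19728/7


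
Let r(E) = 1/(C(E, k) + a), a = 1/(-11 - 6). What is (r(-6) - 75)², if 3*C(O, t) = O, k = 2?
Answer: 6980164/1225 ≈ 5698.1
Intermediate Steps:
C(O, t) = O/3
a = -1/17 (a = 1/(-17) = -1/17 ≈ -0.058824)
r(E) = 1/(-1/17 + E/3) (r(E) = 1/(E/3 - 1/17) = 1/(-1/17 + E/3))
(r(-6) - 75)² = (51/(-3 + 17*(-6)) - 75)² = (51/(-3 - 102) - 75)² = (51/(-105) - 75)² = (51*(-1/105) - 75)² = (-17/35 - 75)² = (-2642/35)² = 6980164/1225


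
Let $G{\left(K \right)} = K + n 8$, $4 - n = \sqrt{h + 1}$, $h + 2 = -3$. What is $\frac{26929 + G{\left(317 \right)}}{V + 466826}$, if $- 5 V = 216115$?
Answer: $\frac{27278}{423603} - \frac{16 i}{423603} \approx 0.064395 - 3.7771 \cdot 10^{-5} i$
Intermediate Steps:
$h = -5$ ($h = -2 - 3 = -5$)
$n = 4 - 2 i$ ($n = 4 - \sqrt{-5 + 1} = 4 - \sqrt{-4} = 4 - 2 i \approx 4.0 - 2.0 i$)
$V = -43223$ ($V = \left(- \frac{1}{5}\right) 216115 = -43223$)
$G{\left(K \right)} = 32 + K - 16 i$ ($G{\left(K \right)} = K + \left(4 - 2 i\right) 8 = K + \left(32 - 16 i\right) = 32 + K - 16 i$)
$\frac{26929 + G{\left(317 \right)}}{V + 466826} = \frac{26929 + \left(32 + 317 - 16 i\right)}{-43223 + 466826} = \frac{26929 + \left(349 - 16 i\right)}{423603} = \left(27278 - 16 i\right) \frac{1}{423603} = \frac{27278}{423603} - \frac{16 i}{423603}$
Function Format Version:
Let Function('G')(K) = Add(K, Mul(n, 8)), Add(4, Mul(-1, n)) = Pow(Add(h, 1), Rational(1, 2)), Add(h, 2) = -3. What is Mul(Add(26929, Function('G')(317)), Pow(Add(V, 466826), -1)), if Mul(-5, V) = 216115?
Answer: Add(Rational(27278, 423603), Mul(Rational(-16, 423603), I)) ≈ Add(0.064395, Mul(-3.7771e-5, I))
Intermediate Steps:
h = -5 (h = Add(-2, -3) = -5)
n = Add(4, Mul(-2, I)) (n = Add(4, Mul(-1, Pow(Add(-5, 1), Rational(1, 2)))) = Add(4, Mul(-1, Pow(-4, Rational(1, 2)))) = Add(4, Mul(-1, Mul(2, I))) = Add(4, Mul(-2, I)) ≈ Add(4.0000, Mul(-2.0000, I)))
V = -43223 (V = Mul(Rational(-1, 5), 216115) = -43223)
Function('G')(K) = Add(32, K, Mul(-16, I)) (Function('G')(K) = Add(K, Mul(Add(4, Mul(-2, I)), 8)) = Add(K, Add(32, Mul(-16, I))) = Add(32, K, Mul(-16, I)))
Mul(Add(26929, Function('G')(317)), Pow(Add(V, 466826), -1)) = Mul(Add(26929, Add(32, 317, Mul(-16, I))), Pow(Add(-43223, 466826), -1)) = Mul(Add(26929, Add(349, Mul(-16, I))), Pow(423603, -1)) = Mul(Add(27278, Mul(-16, I)), Rational(1, 423603)) = Add(Rational(27278, 423603), Mul(Rational(-16, 423603), I))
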